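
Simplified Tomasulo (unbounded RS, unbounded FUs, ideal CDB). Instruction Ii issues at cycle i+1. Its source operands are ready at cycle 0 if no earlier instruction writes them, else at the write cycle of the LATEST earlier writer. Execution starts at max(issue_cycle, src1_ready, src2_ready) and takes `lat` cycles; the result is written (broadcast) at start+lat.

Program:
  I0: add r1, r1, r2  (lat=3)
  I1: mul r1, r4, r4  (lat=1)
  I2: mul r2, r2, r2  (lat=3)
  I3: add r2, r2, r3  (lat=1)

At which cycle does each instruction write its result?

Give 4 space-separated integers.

Answer: 4 3 6 7

Derivation:
I0 add r1: issue@1 deps=(None,None) exec_start@1 write@4
I1 mul r1: issue@2 deps=(None,None) exec_start@2 write@3
I2 mul r2: issue@3 deps=(None,None) exec_start@3 write@6
I3 add r2: issue@4 deps=(2,None) exec_start@6 write@7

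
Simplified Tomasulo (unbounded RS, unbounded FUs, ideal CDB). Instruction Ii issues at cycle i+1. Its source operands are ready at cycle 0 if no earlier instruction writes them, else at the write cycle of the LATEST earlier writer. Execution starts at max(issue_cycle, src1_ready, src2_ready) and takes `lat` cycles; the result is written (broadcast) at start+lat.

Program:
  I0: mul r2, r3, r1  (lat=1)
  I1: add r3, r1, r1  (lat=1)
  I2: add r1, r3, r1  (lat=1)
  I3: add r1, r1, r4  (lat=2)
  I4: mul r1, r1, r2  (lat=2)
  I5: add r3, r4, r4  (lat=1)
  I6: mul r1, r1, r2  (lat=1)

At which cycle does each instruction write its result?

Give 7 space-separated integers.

Answer: 2 3 4 6 8 7 9

Derivation:
I0 mul r2: issue@1 deps=(None,None) exec_start@1 write@2
I1 add r3: issue@2 deps=(None,None) exec_start@2 write@3
I2 add r1: issue@3 deps=(1,None) exec_start@3 write@4
I3 add r1: issue@4 deps=(2,None) exec_start@4 write@6
I4 mul r1: issue@5 deps=(3,0) exec_start@6 write@8
I5 add r3: issue@6 deps=(None,None) exec_start@6 write@7
I6 mul r1: issue@7 deps=(4,0) exec_start@8 write@9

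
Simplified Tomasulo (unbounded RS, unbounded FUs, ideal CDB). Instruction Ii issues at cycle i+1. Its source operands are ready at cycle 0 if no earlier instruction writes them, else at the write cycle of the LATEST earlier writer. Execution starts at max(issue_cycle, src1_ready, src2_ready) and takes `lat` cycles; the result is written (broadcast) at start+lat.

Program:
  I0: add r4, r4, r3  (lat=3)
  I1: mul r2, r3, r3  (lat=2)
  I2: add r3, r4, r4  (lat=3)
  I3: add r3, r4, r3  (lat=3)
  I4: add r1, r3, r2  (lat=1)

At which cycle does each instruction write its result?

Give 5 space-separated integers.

Answer: 4 4 7 10 11

Derivation:
I0 add r4: issue@1 deps=(None,None) exec_start@1 write@4
I1 mul r2: issue@2 deps=(None,None) exec_start@2 write@4
I2 add r3: issue@3 deps=(0,0) exec_start@4 write@7
I3 add r3: issue@4 deps=(0,2) exec_start@7 write@10
I4 add r1: issue@5 deps=(3,1) exec_start@10 write@11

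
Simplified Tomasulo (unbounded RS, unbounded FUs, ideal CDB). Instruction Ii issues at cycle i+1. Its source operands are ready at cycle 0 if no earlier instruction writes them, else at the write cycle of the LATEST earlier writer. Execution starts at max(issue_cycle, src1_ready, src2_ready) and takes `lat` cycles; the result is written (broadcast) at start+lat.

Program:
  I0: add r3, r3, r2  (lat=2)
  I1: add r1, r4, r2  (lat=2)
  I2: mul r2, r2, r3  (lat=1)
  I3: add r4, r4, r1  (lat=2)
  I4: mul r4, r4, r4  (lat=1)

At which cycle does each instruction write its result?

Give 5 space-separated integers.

Answer: 3 4 4 6 7

Derivation:
I0 add r3: issue@1 deps=(None,None) exec_start@1 write@3
I1 add r1: issue@2 deps=(None,None) exec_start@2 write@4
I2 mul r2: issue@3 deps=(None,0) exec_start@3 write@4
I3 add r4: issue@4 deps=(None,1) exec_start@4 write@6
I4 mul r4: issue@5 deps=(3,3) exec_start@6 write@7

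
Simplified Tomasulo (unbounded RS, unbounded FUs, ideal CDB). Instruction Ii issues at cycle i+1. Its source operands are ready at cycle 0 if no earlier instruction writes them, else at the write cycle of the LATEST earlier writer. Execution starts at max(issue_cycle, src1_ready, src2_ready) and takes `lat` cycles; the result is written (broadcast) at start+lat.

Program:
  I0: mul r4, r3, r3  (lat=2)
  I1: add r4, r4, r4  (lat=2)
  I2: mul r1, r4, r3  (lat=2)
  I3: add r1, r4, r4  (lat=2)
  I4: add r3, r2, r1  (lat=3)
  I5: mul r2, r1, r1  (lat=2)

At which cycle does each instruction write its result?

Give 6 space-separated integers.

I0 mul r4: issue@1 deps=(None,None) exec_start@1 write@3
I1 add r4: issue@2 deps=(0,0) exec_start@3 write@5
I2 mul r1: issue@3 deps=(1,None) exec_start@5 write@7
I3 add r1: issue@4 deps=(1,1) exec_start@5 write@7
I4 add r3: issue@5 deps=(None,3) exec_start@7 write@10
I5 mul r2: issue@6 deps=(3,3) exec_start@7 write@9

Answer: 3 5 7 7 10 9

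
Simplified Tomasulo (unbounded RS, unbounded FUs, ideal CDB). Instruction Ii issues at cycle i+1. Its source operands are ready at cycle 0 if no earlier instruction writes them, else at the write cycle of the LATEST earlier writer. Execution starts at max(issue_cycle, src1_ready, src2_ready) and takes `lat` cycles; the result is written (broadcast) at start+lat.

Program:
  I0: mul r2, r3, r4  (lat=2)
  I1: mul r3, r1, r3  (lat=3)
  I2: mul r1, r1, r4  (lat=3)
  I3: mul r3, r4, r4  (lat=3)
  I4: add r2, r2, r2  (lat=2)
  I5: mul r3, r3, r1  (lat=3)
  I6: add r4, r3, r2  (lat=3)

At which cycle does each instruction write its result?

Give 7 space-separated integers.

Answer: 3 5 6 7 7 10 13

Derivation:
I0 mul r2: issue@1 deps=(None,None) exec_start@1 write@3
I1 mul r3: issue@2 deps=(None,None) exec_start@2 write@5
I2 mul r1: issue@3 deps=(None,None) exec_start@3 write@6
I3 mul r3: issue@4 deps=(None,None) exec_start@4 write@7
I4 add r2: issue@5 deps=(0,0) exec_start@5 write@7
I5 mul r3: issue@6 deps=(3,2) exec_start@7 write@10
I6 add r4: issue@7 deps=(5,4) exec_start@10 write@13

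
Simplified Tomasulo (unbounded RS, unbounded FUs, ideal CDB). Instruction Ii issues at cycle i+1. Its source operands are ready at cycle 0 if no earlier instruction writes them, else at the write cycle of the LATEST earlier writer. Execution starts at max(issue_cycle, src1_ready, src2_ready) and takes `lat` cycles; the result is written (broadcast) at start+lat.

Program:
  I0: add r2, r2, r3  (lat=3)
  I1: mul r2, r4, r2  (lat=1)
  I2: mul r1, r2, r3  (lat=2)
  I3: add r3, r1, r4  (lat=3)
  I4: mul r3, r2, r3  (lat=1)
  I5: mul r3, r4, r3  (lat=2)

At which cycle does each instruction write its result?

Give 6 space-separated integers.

I0 add r2: issue@1 deps=(None,None) exec_start@1 write@4
I1 mul r2: issue@2 deps=(None,0) exec_start@4 write@5
I2 mul r1: issue@3 deps=(1,None) exec_start@5 write@7
I3 add r3: issue@4 deps=(2,None) exec_start@7 write@10
I4 mul r3: issue@5 deps=(1,3) exec_start@10 write@11
I5 mul r3: issue@6 deps=(None,4) exec_start@11 write@13

Answer: 4 5 7 10 11 13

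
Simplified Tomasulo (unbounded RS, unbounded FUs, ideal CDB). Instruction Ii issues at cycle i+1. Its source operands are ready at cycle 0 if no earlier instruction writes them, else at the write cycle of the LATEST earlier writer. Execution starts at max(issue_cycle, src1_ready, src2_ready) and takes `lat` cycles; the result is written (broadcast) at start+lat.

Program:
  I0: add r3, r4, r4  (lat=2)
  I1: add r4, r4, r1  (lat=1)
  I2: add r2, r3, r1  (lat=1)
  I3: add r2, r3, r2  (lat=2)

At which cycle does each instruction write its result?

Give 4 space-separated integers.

I0 add r3: issue@1 deps=(None,None) exec_start@1 write@3
I1 add r4: issue@2 deps=(None,None) exec_start@2 write@3
I2 add r2: issue@3 deps=(0,None) exec_start@3 write@4
I3 add r2: issue@4 deps=(0,2) exec_start@4 write@6

Answer: 3 3 4 6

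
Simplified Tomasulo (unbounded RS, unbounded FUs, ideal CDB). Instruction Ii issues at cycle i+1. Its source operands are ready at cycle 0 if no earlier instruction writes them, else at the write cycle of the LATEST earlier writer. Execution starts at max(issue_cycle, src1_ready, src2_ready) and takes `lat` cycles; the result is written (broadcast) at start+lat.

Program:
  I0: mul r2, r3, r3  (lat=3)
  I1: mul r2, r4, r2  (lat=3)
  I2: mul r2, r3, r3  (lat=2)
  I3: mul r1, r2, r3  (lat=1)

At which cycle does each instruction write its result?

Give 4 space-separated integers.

Answer: 4 7 5 6

Derivation:
I0 mul r2: issue@1 deps=(None,None) exec_start@1 write@4
I1 mul r2: issue@2 deps=(None,0) exec_start@4 write@7
I2 mul r2: issue@3 deps=(None,None) exec_start@3 write@5
I3 mul r1: issue@4 deps=(2,None) exec_start@5 write@6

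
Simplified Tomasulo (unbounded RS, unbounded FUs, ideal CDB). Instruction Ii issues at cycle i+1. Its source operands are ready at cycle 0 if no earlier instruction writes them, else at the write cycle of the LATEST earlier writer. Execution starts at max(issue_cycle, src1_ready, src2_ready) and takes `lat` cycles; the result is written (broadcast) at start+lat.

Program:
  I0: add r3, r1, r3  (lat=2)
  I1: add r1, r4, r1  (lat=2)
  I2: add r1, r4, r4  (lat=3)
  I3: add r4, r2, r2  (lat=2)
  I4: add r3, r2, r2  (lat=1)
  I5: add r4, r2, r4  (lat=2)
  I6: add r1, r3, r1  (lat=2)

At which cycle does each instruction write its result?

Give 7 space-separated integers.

Answer: 3 4 6 6 6 8 9

Derivation:
I0 add r3: issue@1 deps=(None,None) exec_start@1 write@3
I1 add r1: issue@2 deps=(None,None) exec_start@2 write@4
I2 add r1: issue@3 deps=(None,None) exec_start@3 write@6
I3 add r4: issue@4 deps=(None,None) exec_start@4 write@6
I4 add r3: issue@5 deps=(None,None) exec_start@5 write@6
I5 add r4: issue@6 deps=(None,3) exec_start@6 write@8
I6 add r1: issue@7 deps=(4,2) exec_start@7 write@9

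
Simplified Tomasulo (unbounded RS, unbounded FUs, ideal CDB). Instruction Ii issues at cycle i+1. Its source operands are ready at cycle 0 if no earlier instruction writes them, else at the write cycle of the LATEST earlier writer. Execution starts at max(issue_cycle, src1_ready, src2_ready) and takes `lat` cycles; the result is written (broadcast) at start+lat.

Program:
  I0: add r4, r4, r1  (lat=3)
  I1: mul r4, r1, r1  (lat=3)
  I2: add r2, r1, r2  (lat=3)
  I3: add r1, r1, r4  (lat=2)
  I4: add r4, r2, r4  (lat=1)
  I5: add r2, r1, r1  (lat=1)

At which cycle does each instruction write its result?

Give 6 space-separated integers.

I0 add r4: issue@1 deps=(None,None) exec_start@1 write@4
I1 mul r4: issue@2 deps=(None,None) exec_start@2 write@5
I2 add r2: issue@3 deps=(None,None) exec_start@3 write@6
I3 add r1: issue@4 deps=(None,1) exec_start@5 write@7
I4 add r4: issue@5 deps=(2,1) exec_start@6 write@7
I5 add r2: issue@6 deps=(3,3) exec_start@7 write@8

Answer: 4 5 6 7 7 8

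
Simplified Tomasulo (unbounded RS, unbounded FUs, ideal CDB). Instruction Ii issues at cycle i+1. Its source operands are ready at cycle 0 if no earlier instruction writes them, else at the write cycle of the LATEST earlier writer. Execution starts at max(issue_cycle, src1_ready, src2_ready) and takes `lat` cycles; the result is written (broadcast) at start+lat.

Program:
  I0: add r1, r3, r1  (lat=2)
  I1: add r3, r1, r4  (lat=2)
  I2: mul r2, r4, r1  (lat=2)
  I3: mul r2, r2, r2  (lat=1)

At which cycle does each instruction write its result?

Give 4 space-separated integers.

Answer: 3 5 5 6

Derivation:
I0 add r1: issue@1 deps=(None,None) exec_start@1 write@3
I1 add r3: issue@2 deps=(0,None) exec_start@3 write@5
I2 mul r2: issue@3 deps=(None,0) exec_start@3 write@5
I3 mul r2: issue@4 deps=(2,2) exec_start@5 write@6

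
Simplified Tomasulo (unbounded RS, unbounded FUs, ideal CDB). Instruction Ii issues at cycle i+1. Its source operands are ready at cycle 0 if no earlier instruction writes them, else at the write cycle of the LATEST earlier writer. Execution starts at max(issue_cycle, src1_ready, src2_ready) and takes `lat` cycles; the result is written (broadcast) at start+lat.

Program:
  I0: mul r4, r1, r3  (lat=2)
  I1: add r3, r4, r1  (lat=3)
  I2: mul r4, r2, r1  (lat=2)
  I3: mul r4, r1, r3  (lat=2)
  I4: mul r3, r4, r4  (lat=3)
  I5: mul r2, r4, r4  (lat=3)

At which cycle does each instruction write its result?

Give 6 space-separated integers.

I0 mul r4: issue@1 deps=(None,None) exec_start@1 write@3
I1 add r3: issue@2 deps=(0,None) exec_start@3 write@6
I2 mul r4: issue@3 deps=(None,None) exec_start@3 write@5
I3 mul r4: issue@4 deps=(None,1) exec_start@6 write@8
I4 mul r3: issue@5 deps=(3,3) exec_start@8 write@11
I5 mul r2: issue@6 deps=(3,3) exec_start@8 write@11

Answer: 3 6 5 8 11 11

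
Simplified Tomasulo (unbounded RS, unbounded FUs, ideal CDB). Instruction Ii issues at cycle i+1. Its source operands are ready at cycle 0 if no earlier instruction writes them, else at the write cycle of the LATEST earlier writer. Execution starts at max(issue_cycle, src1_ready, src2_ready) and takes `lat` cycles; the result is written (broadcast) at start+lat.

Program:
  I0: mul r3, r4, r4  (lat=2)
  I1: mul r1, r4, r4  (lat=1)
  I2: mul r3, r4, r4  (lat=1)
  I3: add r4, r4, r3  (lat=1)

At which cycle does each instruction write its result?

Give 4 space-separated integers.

Answer: 3 3 4 5

Derivation:
I0 mul r3: issue@1 deps=(None,None) exec_start@1 write@3
I1 mul r1: issue@2 deps=(None,None) exec_start@2 write@3
I2 mul r3: issue@3 deps=(None,None) exec_start@3 write@4
I3 add r4: issue@4 deps=(None,2) exec_start@4 write@5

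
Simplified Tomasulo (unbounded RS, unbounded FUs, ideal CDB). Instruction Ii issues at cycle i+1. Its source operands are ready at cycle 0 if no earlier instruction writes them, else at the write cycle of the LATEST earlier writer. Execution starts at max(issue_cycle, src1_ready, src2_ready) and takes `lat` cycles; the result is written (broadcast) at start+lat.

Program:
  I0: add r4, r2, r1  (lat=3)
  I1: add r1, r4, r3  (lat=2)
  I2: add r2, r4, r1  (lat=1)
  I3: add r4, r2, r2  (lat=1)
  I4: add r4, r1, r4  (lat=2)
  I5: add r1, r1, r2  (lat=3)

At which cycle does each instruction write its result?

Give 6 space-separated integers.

Answer: 4 6 7 8 10 10

Derivation:
I0 add r4: issue@1 deps=(None,None) exec_start@1 write@4
I1 add r1: issue@2 deps=(0,None) exec_start@4 write@6
I2 add r2: issue@3 deps=(0,1) exec_start@6 write@7
I3 add r4: issue@4 deps=(2,2) exec_start@7 write@8
I4 add r4: issue@5 deps=(1,3) exec_start@8 write@10
I5 add r1: issue@6 deps=(1,2) exec_start@7 write@10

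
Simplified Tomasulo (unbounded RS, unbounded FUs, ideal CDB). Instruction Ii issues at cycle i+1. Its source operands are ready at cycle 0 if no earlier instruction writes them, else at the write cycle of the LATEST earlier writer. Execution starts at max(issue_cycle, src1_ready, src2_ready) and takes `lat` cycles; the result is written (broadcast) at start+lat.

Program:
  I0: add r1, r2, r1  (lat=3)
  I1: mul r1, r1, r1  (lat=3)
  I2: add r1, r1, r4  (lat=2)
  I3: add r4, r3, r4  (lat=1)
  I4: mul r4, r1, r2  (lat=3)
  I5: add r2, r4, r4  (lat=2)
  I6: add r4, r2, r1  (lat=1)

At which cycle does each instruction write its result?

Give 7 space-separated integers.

Answer: 4 7 9 5 12 14 15

Derivation:
I0 add r1: issue@1 deps=(None,None) exec_start@1 write@4
I1 mul r1: issue@2 deps=(0,0) exec_start@4 write@7
I2 add r1: issue@3 deps=(1,None) exec_start@7 write@9
I3 add r4: issue@4 deps=(None,None) exec_start@4 write@5
I4 mul r4: issue@5 deps=(2,None) exec_start@9 write@12
I5 add r2: issue@6 deps=(4,4) exec_start@12 write@14
I6 add r4: issue@7 deps=(5,2) exec_start@14 write@15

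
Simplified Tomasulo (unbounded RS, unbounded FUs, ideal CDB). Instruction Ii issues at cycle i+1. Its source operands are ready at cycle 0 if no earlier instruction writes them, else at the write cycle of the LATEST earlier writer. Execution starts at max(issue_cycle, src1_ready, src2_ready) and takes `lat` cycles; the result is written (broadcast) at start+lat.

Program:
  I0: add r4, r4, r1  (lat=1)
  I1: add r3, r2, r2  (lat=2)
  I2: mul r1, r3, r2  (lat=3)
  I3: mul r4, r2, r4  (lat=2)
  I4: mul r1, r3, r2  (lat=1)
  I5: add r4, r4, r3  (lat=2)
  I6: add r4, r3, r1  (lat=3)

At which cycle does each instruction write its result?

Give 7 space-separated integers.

Answer: 2 4 7 6 6 8 10

Derivation:
I0 add r4: issue@1 deps=(None,None) exec_start@1 write@2
I1 add r3: issue@2 deps=(None,None) exec_start@2 write@4
I2 mul r1: issue@3 deps=(1,None) exec_start@4 write@7
I3 mul r4: issue@4 deps=(None,0) exec_start@4 write@6
I4 mul r1: issue@5 deps=(1,None) exec_start@5 write@6
I5 add r4: issue@6 deps=(3,1) exec_start@6 write@8
I6 add r4: issue@7 deps=(1,4) exec_start@7 write@10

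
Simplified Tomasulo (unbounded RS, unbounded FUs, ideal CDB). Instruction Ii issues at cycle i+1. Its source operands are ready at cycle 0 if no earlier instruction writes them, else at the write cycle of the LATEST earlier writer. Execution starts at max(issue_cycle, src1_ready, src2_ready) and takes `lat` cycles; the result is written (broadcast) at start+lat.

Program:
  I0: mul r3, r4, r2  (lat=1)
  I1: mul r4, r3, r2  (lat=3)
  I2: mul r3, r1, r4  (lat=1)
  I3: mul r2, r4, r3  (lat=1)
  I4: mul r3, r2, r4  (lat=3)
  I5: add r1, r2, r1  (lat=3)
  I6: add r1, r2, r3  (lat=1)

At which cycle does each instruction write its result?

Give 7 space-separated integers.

Answer: 2 5 6 7 10 10 11

Derivation:
I0 mul r3: issue@1 deps=(None,None) exec_start@1 write@2
I1 mul r4: issue@2 deps=(0,None) exec_start@2 write@5
I2 mul r3: issue@3 deps=(None,1) exec_start@5 write@6
I3 mul r2: issue@4 deps=(1,2) exec_start@6 write@7
I4 mul r3: issue@5 deps=(3,1) exec_start@7 write@10
I5 add r1: issue@6 deps=(3,None) exec_start@7 write@10
I6 add r1: issue@7 deps=(3,4) exec_start@10 write@11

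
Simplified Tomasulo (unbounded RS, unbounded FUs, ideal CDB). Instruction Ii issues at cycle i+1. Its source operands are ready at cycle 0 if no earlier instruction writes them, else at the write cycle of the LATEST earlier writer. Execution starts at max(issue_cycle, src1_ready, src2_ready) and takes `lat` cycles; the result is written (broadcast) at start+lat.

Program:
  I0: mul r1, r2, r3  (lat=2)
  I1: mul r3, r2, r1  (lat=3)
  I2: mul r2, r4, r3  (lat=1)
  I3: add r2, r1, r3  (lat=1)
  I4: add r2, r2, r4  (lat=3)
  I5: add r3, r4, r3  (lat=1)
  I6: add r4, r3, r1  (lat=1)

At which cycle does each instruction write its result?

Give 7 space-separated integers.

I0 mul r1: issue@1 deps=(None,None) exec_start@1 write@3
I1 mul r3: issue@2 deps=(None,0) exec_start@3 write@6
I2 mul r2: issue@3 deps=(None,1) exec_start@6 write@7
I3 add r2: issue@4 deps=(0,1) exec_start@6 write@7
I4 add r2: issue@5 deps=(3,None) exec_start@7 write@10
I5 add r3: issue@6 deps=(None,1) exec_start@6 write@7
I6 add r4: issue@7 deps=(5,0) exec_start@7 write@8

Answer: 3 6 7 7 10 7 8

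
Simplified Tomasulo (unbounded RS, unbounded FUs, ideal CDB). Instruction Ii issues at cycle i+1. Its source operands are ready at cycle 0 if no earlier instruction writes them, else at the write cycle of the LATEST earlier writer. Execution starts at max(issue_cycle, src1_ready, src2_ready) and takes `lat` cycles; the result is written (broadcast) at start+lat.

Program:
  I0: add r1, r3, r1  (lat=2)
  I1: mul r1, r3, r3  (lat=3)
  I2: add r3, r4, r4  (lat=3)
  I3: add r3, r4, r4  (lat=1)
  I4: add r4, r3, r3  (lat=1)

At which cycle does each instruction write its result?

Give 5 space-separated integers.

Answer: 3 5 6 5 6

Derivation:
I0 add r1: issue@1 deps=(None,None) exec_start@1 write@3
I1 mul r1: issue@2 deps=(None,None) exec_start@2 write@5
I2 add r3: issue@3 deps=(None,None) exec_start@3 write@6
I3 add r3: issue@4 deps=(None,None) exec_start@4 write@5
I4 add r4: issue@5 deps=(3,3) exec_start@5 write@6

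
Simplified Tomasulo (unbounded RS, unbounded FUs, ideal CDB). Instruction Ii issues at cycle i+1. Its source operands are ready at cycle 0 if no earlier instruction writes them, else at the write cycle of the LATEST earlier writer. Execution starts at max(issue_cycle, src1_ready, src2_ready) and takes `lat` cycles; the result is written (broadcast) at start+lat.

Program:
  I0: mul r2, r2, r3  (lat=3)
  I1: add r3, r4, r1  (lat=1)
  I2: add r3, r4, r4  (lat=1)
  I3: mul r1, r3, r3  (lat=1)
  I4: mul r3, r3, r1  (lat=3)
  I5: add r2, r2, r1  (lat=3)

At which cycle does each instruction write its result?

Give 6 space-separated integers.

I0 mul r2: issue@1 deps=(None,None) exec_start@1 write@4
I1 add r3: issue@2 deps=(None,None) exec_start@2 write@3
I2 add r3: issue@3 deps=(None,None) exec_start@3 write@4
I3 mul r1: issue@4 deps=(2,2) exec_start@4 write@5
I4 mul r3: issue@5 deps=(2,3) exec_start@5 write@8
I5 add r2: issue@6 deps=(0,3) exec_start@6 write@9

Answer: 4 3 4 5 8 9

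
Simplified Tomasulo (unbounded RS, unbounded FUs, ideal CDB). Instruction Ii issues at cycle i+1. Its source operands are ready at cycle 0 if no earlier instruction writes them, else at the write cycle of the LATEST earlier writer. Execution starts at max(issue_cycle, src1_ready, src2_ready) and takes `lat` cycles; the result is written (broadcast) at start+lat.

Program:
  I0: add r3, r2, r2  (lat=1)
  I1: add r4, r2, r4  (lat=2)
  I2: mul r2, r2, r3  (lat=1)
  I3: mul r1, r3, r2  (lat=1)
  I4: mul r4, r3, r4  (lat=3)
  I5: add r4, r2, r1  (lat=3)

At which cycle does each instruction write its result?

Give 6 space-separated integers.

Answer: 2 4 4 5 8 9

Derivation:
I0 add r3: issue@1 deps=(None,None) exec_start@1 write@2
I1 add r4: issue@2 deps=(None,None) exec_start@2 write@4
I2 mul r2: issue@3 deps=(None,0) exec_start@3 write@4
I3 mul r1: issue@4 deps=(0,2) exec_start@4 write@5
I4 mul r4: issue@5 deps=(0,1) exec_start@5 write@8
I5 add r4: issue@6 deps=(2,3) exec_start@6 write@9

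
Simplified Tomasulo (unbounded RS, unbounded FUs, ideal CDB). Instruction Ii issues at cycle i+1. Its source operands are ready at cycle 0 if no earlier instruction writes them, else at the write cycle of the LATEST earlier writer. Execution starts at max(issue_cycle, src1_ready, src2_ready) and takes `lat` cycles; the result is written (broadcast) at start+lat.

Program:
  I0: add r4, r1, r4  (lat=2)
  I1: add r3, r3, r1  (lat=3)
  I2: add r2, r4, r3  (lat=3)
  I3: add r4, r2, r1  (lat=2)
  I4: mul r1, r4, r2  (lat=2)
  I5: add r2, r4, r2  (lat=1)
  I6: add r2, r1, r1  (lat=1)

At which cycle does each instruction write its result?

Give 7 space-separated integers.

Answer: 3 5 8 10 12 11 13

Derivation:
I0 add r4: issue@1 deps=(None,None) exec_start@1 write@3
I1 add r3: issue@2 deps=(None,None) exec_start@2 write@5
I2 add r2: issue@3 deps=(0,1) exec_start@5 write@8
I3 add r4: issue@4 deps=(2,None) exec_start@8 write@10
I4 mul r1: issue@5 deps=(3,2) exec_start@10 write@12
I5 add r2: issue@6 deps=(3,2) exec_start@10 write@11
I6 add r2: issue@7 deps=(4,4) exec_start@12 write@13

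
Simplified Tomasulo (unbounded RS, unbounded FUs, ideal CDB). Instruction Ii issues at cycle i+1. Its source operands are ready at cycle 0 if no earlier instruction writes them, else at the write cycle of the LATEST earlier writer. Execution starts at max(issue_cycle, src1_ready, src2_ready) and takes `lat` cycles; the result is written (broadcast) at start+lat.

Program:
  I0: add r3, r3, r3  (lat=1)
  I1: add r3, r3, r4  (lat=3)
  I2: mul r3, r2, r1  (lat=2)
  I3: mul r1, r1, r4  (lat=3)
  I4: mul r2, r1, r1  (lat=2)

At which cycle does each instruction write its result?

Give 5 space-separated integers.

I0 add r3: issue@1 deps=(None,None) exec_start@1 write@2
I1 add r3: issue@2 deps=(0,None) exec_start@2 write@5
I2 mul r3: issue@3 deps=(None,None) exec_start@3 write@5
I3 mul r1: issue@4 deps=(None,None) exec_start@4 write@7
I4 mul r2: issue@5 deps=(3,3) exec_start@7 write@9

Answer: 2 5 5 7 9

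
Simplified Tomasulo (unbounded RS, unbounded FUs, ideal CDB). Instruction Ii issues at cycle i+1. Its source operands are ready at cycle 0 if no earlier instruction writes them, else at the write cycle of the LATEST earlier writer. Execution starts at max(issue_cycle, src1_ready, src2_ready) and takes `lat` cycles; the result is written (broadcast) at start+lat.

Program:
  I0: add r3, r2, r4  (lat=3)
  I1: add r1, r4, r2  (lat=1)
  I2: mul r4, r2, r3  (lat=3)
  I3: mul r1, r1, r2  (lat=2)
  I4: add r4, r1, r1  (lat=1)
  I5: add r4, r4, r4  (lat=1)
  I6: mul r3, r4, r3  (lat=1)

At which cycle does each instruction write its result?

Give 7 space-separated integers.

I0 add r3: issue@1 deps=(None,None) exec_start@1 write@4
I1 add r1: issue@2 deps=(None,None) exec_start@2 write@3
I2 mul r4: issue@3 deps=(None,0) exec_start@4 write@7
I3 mul r1: issue@4 deps=(1,None) exec_start@4 write@6
I4 add r4: issue@5 deps=(3,3) exec_start@6 write@7
I5 add r4: issue@6 deps=(4,4) exec_start@7 write@8
I6 mul r3: issue@7 deps=(5,0) exec_start@8 write@9

Answer: 4 3 7 6 7 8 9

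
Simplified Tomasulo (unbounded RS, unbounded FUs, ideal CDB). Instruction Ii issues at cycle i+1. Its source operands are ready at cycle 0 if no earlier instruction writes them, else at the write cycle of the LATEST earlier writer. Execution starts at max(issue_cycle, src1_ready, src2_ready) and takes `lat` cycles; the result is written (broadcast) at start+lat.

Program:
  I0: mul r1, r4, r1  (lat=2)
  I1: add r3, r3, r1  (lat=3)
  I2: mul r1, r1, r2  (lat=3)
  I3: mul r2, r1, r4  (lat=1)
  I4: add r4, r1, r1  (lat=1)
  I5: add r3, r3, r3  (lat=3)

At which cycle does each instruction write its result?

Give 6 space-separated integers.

I0 mul r1: issue@1 deps=(None,None) exec_start@1 write@3
I1 add r3: issue@2 deps=(None,0) exec_start@3 write@6
I2 mul r1: issue@3 deps=(0,None) exec_start@3 write@6
I3 mul r2: issue@4 deps=(2,None) exec_start@6 write@7
I4 add r4: issue@5 deps=(2,2) exec_start@6 write@7
I5 add r3: issue@6 deps=(1,1) exec_start@6 write@9

Answer: 3 6 6 7 7 9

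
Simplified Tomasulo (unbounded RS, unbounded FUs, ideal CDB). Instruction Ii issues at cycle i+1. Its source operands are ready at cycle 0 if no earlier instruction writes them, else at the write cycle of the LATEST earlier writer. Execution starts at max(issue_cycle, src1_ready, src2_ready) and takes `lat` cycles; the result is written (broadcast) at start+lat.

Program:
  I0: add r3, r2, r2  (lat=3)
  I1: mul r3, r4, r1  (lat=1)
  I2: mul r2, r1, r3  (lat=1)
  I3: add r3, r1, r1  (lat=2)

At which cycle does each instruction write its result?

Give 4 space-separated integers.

I0 add r3: issue@1 deps=(None,None) exec_start@1 write@4
I1 mul r3: issue@2 deps=(None,None) exec_start@2 write@3
I2 mul r2: issue@3 deps=(None,1) exec_start@3 write@4
I3 add r3: issue@4 deps=(None,None) exec_start@4 write@6

Answer: 4 3 4 6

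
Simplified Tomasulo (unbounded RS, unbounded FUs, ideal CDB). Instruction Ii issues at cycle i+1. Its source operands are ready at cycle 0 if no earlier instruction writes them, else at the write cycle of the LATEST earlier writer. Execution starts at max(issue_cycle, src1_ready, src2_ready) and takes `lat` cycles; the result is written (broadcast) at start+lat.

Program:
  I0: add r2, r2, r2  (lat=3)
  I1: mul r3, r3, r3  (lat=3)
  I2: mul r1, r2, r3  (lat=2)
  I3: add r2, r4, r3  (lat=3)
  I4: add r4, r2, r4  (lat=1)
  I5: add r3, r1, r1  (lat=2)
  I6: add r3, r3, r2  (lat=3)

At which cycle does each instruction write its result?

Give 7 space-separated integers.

Answer: 4 5 7 8 9 9 12

Derivation:
I0 add r2: issue@1 deps=(None,None) exec_start@1 write@4
I1 mul r3: issue@2 deps=(None,None) exec_start@2 write@5
I2 mul r1: issue@3 deps=(0,1) exec_start@5 write@7
I3 add r2: issue@4 deps=(None,1) exec_start@5 write@8
I4 add r4: issue@5 deps=(3,None) exec_start@8 write@9
I5 add r3: issue@6 deps=(2,2) exec_start@7 write@9
I6 add r3: issue@7 deps=(5,3) exec_start@9 write@12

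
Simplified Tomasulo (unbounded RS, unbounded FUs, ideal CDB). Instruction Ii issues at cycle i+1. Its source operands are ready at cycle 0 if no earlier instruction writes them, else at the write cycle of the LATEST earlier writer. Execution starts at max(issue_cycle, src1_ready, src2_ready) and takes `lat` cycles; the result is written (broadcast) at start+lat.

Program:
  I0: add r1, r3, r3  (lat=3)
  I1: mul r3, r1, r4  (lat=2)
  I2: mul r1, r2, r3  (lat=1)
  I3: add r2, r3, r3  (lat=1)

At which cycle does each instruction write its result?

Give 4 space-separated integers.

Answer: 4 6 7 7

Derivation:
I0 add r1: issue@1 deps=(None,None) exec_start@1 write@4
I1 mul r3: issue@2 deps=(0,None) exec_start@4 write@6
I2 mul r1: issue@3 deps=(None,1) exec_start@6 write@7
I3 add r2: issue@4 deps=(1,1) exec_start@6 write@7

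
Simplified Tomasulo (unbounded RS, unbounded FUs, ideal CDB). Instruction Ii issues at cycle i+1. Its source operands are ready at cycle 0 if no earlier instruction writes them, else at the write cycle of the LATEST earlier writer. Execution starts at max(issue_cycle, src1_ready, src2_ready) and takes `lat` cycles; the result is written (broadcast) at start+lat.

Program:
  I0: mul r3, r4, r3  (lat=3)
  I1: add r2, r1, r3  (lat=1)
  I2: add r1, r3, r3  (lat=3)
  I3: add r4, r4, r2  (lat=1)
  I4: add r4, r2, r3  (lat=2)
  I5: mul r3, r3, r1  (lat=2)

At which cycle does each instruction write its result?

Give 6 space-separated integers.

I0 mul r3: issue@1 deps=(None,None) exec_start@1 write@4
I1 add r2: issue@2 deps=(None,0) exec_start@4 write@5
I2 add r1: issue@3 deps=(0,0) exec_start@4 write@7
I3 add r4: issue@4 deps=(None,1) exec_start@5 write@6
I4 add r4: issue@5 deps=(1,0) exec_start@5 write@7
I5 mul r3: issue@6 deps=(0,2) exec_start@7 write@9

Answer: 4 5 7 6 7 9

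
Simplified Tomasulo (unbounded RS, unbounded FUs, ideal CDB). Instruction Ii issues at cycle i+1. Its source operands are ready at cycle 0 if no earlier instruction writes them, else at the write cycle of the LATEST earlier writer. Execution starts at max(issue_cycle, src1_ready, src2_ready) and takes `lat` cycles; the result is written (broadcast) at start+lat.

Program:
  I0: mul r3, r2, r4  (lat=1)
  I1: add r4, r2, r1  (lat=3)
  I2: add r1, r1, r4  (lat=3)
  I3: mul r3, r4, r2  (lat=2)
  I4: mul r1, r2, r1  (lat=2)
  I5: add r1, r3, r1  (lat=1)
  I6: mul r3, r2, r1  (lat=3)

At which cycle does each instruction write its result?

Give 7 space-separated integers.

I0 mul r3: issue@1 deps=(None,None) exec_start@1 write@2
I1 add r4: issue@2 deps=(None,None) exec_start@2 write@5
I2 add r1: issue@3 deps=(None,1) exec_start@5 write@8
I3 mul r3: issue@4 deps=(1,None) exec_start@5 write@7
I4 mul r1: issue@5 deps=(None,2) exec_start@8 write@10
I5 add r1: issue@6 deps=(3,4) exec_start@10 write@11
I6 mul r3: issue@7 deps=(None,5) exec_start@11 write@14

Answer: 2 5 8 7 10 11 14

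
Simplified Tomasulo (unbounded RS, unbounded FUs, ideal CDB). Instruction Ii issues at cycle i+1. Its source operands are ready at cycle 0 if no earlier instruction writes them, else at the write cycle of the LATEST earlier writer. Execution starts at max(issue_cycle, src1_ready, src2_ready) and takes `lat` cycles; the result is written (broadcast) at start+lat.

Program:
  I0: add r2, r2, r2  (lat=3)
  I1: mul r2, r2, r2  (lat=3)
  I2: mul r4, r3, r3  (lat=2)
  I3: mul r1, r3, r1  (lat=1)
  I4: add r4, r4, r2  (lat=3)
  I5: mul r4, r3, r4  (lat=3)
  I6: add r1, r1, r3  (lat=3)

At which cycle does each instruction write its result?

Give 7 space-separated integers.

I0 add r2: issue@1 deps=(None,None) exec_start@1 write@4
I1 mul r2: issue@2 deps=(0,0) exec_start@4 write@7
I2 mul r4: issue@3 deps=(None,None) exec_start@3 write@5
I3 mul r1: issue@4 deps=(None,None) exec_start@4 write@5
I4 add r4: issue@5 deps=(2,1) exec_start@7 write@10
I5 mul r4: issue@6 deps=(None,4) exec_start@10 write@13
I6 add r1: issue@7 deps=(3,None) exec_start@7 write@10

Answer: 4 7 5 5 10 13 10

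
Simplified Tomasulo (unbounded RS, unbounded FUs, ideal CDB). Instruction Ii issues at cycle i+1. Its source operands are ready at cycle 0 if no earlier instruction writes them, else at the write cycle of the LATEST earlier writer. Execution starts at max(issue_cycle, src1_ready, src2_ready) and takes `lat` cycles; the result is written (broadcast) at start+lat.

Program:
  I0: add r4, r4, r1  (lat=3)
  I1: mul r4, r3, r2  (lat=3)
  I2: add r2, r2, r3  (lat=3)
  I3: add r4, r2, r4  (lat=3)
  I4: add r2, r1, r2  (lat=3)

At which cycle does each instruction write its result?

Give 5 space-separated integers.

Answer: 4 5 6 9 9

Derivation:
I0 add r4: issue@1 deps=(None,None) exec_start@1 write@4
I1 mul r4: issue@2 deps=(None,None) exec_start@2 write@5
I2 add r2: issue@3 deps=(None,None) exec_start@3 write@6
I3 add r4: issue@4 deps=(2,1) exec_start@6 write@9
I4 add r2: issue@5 deps=(None,2) exec_start@6 write@9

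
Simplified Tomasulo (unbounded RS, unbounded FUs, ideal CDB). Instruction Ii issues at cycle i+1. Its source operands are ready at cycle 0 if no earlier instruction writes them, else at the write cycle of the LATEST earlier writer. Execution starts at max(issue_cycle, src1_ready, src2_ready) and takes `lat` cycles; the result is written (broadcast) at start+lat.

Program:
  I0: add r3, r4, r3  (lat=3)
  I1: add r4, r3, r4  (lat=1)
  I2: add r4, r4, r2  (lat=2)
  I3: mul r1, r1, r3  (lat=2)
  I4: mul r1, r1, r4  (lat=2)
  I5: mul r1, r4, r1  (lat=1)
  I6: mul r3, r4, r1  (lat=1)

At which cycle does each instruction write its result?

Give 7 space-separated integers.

Answer: 4 5 7 6 9 10 11

Derivation:
I0 add r3: issue@1 deps=(None,None) exec_start@1 write@4
I1 add r4: issue@2 deps=(0,None) exec_start@4 write@5
I2 add r4: issue@3 deps=(1,None) exec_start@5 write@7
I3 mul r1: issue@4 deps=(None,0) exec_start@4 write@6
I4 mul r1: issue@5 deps=(3,2) exec_start@7 write@9
I5 mul r1: issue@6 deps=(2,4) exec_start@9 write@10
I6 mul r3: issue@7 deps=(2,5) exec_start@10 write@11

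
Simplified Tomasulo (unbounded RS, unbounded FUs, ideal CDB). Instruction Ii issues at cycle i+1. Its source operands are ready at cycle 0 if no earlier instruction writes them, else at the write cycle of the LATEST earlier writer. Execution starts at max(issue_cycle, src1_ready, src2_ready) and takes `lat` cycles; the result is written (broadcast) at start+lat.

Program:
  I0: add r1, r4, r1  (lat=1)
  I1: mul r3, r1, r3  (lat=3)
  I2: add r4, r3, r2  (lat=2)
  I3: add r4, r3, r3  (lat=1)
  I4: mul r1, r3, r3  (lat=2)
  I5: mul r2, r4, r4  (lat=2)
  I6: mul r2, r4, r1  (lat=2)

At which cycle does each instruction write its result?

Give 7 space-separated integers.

I0 add r1: issue@1 deps=(None,None) exec_start@1 write@2
I1 mul r3: issue@2 deps=(0,None) exec_start@2 write@5
I2 add r4: issue@3 deps=(1,None) exec_start@5 write@7
I3 add r4: issue@4 deps=(1,1) exec_start@5 write@6
I4 mul r1: issue@5 deps=(1,1) exec_start@5 write@7
I5 mul r2: issue@6 deps=(3,3) exec_start@6 write@8
I6 mul r2: issue@7 deps=(3,4) exec_start@7 write@9

Answer: 2 5 7 6 7 8 9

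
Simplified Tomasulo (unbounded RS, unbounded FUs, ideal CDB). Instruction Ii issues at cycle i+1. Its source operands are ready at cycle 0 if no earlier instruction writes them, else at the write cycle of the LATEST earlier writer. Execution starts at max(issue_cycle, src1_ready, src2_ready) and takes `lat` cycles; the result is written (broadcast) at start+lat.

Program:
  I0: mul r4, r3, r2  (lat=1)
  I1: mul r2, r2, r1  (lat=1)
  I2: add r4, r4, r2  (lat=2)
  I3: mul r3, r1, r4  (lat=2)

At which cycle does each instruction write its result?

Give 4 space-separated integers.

I0 mul r4: issue@1 deps=(None,None) exec_start@1 write@2
I1 mul r2: issue@2 deps=(None,None) exec_start@2 write@3
I2 add r4: issue@3 deps=(0,1) exec_start@3 write@5
I3 mul r3: issue@4 deps=(None,2) exec_start@5 write@7

Answer: 2 3 5 7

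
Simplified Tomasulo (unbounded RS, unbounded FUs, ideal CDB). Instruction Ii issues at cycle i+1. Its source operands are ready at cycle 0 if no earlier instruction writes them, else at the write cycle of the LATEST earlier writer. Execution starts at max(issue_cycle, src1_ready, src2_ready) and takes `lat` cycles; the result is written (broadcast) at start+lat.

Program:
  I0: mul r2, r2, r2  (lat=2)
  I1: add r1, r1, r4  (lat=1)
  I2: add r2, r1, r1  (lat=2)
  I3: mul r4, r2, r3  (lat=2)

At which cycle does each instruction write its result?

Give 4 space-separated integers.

Answer: 3 3 5 7

Derivation:
I0 mul r2: issue@1 deps=(None,None) exec_start@1 write@3
I1 add r1: issue@2 deps=(None,None) exec_start@2 write@3
I2 add r2: issue@3 deps=(1,1) exec_start@3 write@5
I3 mul r4: issue@4 deps=(2,None) exec_start@5 write@7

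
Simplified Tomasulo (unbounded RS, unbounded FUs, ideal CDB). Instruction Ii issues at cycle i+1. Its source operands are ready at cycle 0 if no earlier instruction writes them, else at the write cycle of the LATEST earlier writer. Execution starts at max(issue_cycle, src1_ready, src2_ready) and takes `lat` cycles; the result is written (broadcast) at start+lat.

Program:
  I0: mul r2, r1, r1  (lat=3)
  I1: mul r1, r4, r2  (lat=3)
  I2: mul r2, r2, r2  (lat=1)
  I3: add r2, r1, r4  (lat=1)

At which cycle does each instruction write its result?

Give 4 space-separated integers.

Answer: 4 7 5 8

Derivation:
I0 mul r2: issue@1 deps=(None,None) exec_start@1 write@4
I1 mul r1: issue@2 deps=(None,0) exec_start@4 write@7
I2 mul r2: issue@3 deps=(0,0) exec_start@4 write@5
I3 add r2: issue@4 deps=(1,None) exec_start@7 write@8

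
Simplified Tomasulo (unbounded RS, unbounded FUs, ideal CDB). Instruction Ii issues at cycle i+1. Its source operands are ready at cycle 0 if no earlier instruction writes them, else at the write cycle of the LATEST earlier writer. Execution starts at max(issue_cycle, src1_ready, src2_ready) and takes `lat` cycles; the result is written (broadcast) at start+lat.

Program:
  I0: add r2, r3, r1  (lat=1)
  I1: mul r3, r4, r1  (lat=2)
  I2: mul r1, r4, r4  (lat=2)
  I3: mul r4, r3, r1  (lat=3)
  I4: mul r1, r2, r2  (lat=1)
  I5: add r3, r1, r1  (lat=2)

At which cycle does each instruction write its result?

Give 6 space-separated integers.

Answer: 2 4 5 8 6 8

Derivation:
I0 add r2: issue@1 deps=(None,None) exec_start@1 write@2
I1 mul r3: issue@2 deps=(None,None) exec_start@2 write@4
I2 mul r1: issue@3 deps=(None,None) exec_start@3 write@5
I3 mul r4: issue@4 deps=(1,2) exec_start@5 write@8
I4 mul r1: issue@5 deps=(0,0) exec_start@5 write@6
I5 add r3: issue@6 deps=(4,4) exec_start@6 write@8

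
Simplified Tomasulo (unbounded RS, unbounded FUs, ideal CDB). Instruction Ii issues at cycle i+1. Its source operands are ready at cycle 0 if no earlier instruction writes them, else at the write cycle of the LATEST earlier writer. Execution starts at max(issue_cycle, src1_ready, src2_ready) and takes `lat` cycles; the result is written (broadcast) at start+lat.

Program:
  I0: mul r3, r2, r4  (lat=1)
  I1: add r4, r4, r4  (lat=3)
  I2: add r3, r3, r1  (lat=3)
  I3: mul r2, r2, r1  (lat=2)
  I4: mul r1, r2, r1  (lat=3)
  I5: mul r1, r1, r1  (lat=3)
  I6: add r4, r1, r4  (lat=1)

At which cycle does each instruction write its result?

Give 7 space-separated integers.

I0 mul r3: issue@1 deps=(None,None) exec_start@1 write@2
I1 add r4: issue@2 deps=(None,None) exec_start@2 write@5
I2 add r3: issue@3 deps=(0,None) exec_start@3 write@6
I3 mul r2: issue@4 deps=(None,None) exec_start@4 write@6
I4 mul r1: issue@5 deps=(3,None) exec_start@6 write@9
I5 mul r1: issue@6 deps=(4,4) exec_start@9 write@12
I6 add r4: issue@7 deps=(5,1) exec_start@12 write@13

Answer: 2 5 6 6 9 12 13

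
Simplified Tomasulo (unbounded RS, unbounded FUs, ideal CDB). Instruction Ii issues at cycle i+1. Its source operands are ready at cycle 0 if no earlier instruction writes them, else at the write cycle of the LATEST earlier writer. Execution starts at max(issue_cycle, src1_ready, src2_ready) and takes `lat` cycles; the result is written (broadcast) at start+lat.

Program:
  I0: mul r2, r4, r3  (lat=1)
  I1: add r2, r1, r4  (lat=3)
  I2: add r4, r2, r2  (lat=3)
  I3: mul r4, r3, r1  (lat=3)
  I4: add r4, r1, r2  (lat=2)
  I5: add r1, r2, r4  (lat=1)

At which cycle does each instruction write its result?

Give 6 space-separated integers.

I0 mul r2: issue@1 deps=(None,None) exec_start@1 write@2
I1 add r2: issue@2 deps=(None,None) exec_start@2 write@5
I2 add r4: issue@3 deps=(1,1) exec_start@5 write@8
I3 mul r4: issue@4 deps=(None,None) exec_start@4 write@7
I4 add r4: issue@5 deps=(None,1) exec_start@5 write@7
I5 add r1: issue@6 deps=(1,4) exec_start@7 write@8

Answer: 2 5 8 7 7 8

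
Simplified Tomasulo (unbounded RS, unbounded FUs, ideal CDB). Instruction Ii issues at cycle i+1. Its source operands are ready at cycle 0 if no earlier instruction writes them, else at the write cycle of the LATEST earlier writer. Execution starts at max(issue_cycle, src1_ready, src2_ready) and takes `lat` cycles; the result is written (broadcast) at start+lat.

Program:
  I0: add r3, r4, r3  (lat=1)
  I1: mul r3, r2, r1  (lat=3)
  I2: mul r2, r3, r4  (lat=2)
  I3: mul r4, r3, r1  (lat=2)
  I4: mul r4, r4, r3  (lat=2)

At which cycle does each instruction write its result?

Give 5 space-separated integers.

Answer: 2 5 7 7 9

Derivation:
I0 add r3: issue@1 deps=(None,None) exec_start@1 write@2
I1 mul r3: issue@2 deps=(None,None) exec_start@2 write@5
I2 mul r2: issue@3 deps=(1,None) exec_start@5 write@7
I3 mul r4: issue@4 deps=(1,None) exec_start@5 write@7
I4 mul r4: issue@5 deps=(3,1) exec_start@7 write@9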